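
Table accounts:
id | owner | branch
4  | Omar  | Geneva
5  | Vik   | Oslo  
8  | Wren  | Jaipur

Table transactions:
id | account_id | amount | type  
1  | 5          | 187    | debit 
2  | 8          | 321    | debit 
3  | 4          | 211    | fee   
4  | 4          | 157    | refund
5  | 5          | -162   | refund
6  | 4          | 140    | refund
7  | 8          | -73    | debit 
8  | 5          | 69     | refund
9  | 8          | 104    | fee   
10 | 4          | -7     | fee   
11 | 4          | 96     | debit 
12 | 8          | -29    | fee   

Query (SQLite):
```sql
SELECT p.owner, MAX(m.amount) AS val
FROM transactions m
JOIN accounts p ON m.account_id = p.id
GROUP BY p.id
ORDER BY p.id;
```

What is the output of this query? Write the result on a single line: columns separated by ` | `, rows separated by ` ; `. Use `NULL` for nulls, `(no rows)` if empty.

Omar | 211 ; Vik | 187 ; Wren | 321

Join each transactions row to its accounts via account_id.
Group joined rows by accounts.id; compute MAX(m.amount) per group.
  4: ids {3, 4, 6, 10, 11} → MAX(m.amount)=211
  5: ids {1, 5, 8} → MAX(m.amount)=187
  8: ids {2, 7, 9, 12} → MAX(m.amount)=321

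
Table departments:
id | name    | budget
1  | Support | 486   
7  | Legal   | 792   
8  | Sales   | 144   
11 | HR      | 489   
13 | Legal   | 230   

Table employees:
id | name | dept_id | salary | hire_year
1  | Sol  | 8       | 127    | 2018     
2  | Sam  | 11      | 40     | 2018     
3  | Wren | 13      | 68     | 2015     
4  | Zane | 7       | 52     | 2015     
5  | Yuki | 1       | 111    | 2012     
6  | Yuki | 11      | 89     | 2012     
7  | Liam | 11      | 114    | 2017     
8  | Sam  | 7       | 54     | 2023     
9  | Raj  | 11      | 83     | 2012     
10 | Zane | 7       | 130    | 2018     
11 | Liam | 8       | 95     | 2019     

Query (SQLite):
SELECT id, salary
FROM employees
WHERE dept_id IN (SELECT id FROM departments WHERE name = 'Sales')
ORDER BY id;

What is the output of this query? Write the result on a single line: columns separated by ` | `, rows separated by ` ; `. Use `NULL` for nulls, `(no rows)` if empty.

Inner query: departments.id where name = 'Sales'.
Outer: keep employees rows whose dept_id is in that set.
Inner query → {8}

1 | 127 ; 11 | 95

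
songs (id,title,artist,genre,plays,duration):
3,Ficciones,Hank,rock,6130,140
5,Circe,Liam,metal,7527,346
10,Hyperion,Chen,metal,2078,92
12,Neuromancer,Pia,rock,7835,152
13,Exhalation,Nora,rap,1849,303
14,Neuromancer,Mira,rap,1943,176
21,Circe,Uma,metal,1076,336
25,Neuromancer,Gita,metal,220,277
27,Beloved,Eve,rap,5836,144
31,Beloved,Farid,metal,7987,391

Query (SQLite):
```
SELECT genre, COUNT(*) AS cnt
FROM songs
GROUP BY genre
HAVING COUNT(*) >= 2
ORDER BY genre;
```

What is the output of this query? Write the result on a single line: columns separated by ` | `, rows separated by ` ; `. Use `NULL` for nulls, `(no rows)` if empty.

metal | 5 ; rap | 3 ; rock | 2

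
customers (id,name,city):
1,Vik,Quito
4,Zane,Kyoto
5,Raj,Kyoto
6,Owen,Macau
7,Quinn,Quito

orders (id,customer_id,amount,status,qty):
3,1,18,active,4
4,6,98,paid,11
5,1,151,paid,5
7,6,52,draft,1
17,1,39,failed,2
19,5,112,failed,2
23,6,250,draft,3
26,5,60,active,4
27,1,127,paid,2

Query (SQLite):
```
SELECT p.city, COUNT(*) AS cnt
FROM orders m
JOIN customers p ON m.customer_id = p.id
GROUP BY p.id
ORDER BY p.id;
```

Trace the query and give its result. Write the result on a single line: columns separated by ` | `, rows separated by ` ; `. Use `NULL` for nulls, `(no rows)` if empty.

Quito | 4 ; Kyoto | 2 ; Macau | 3

Join each orders row to its customers via customer_id.
Group joined rows by customers.id; compute COUNT(*) per group.
  1: ids {3, 5, 17, 27} → COUNT(*)=4
  5: ids {19, 26} → COUNT(*)=2
  6: ids {4, 7, 23} → COUNT(*)=3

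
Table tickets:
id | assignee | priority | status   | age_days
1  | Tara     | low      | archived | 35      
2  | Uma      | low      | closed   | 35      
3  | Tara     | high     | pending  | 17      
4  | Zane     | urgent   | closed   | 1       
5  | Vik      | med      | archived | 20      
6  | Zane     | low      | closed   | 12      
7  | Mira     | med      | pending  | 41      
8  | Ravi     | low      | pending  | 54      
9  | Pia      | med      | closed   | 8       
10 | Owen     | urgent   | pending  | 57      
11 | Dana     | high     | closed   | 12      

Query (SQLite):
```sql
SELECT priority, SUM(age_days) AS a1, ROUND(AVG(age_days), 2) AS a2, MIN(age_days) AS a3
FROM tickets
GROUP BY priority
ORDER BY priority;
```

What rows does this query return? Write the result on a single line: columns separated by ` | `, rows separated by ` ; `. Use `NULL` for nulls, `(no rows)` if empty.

high | 29 | 14.5 | 12 ; low | 136 | 34 | 12 ; med | 69 | 23 | 8 ; urgent | 58 | 29 | 1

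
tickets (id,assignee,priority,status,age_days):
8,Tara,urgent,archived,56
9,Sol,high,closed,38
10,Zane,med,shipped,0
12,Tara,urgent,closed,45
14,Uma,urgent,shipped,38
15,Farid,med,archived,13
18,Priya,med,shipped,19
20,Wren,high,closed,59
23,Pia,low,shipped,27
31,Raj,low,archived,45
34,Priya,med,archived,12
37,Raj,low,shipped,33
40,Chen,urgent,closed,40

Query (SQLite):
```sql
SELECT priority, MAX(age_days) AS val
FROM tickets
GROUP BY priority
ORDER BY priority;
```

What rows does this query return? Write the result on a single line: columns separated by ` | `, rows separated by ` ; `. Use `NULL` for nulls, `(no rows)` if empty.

high | 59 ; low | 45 ; med | 19 ; urgent | 56

Partition tickets by priority; compute MAX(age_days) within each group.
  high: ids {9, 20} → MAX(age_days)=59
  low: ids {23, 31, 37} → MAX(age_days)=45
  med: ids {10, 15, 18, 34} → MAX(age_days)=19
  urgent: ids {8, 12, 14, 40} → MAX(age_days)=56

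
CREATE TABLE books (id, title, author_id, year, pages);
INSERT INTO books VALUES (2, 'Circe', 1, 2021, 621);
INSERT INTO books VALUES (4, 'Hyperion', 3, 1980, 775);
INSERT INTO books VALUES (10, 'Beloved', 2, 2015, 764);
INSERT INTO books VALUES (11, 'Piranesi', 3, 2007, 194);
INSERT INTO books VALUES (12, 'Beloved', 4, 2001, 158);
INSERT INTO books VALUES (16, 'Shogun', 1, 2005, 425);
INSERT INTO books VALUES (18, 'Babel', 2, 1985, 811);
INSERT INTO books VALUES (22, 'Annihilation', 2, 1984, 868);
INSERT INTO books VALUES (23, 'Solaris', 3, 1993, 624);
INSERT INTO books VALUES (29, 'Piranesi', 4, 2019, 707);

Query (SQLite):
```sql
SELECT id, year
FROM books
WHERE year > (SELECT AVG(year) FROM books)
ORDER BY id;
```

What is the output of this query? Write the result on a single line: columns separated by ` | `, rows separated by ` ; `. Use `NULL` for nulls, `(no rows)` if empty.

2 | 2021 ; 10 | 2015 ; 11 | 2007 ; 16 | 2005 ; 29 | 2019

Scalar subquery: AVG(year) over all books rows = 2001.0.
Keep rows where year > that value.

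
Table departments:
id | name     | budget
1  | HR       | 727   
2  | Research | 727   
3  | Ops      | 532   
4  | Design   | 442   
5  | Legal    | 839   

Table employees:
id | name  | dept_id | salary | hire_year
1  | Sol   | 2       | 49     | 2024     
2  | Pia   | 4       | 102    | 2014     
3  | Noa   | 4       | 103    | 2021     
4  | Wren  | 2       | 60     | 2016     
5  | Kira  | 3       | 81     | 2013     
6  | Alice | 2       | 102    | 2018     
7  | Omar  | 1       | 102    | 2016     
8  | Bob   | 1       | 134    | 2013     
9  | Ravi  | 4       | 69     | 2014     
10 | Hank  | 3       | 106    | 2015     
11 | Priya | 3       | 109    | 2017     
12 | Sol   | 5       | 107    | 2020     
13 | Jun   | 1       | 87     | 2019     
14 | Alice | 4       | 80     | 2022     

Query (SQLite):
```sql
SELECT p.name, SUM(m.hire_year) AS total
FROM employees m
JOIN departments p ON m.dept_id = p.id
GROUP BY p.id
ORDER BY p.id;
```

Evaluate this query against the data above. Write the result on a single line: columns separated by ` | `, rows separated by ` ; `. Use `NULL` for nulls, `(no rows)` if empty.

HR | 6048 ; Research | 6058 ; Ops | 6045 ; Design | 8071 ; Legal | 2020

Join each employees row to its departments via dept_id.
Group joined rows by departments.id; compute SUM(m.hire_year) per group.
  1: ids {7, 8, 13} → SUM(m.hire_year)=6048
  2: ids {1, 4, 6} → SUM(m.hire_year)=6058
  3: ids {5, 10, 11} → SUM(m.hire_year)=6045
  4: ids {2, 3, 9, 14} → SUM(m.hire_year)=8071
  5: ids {12} → SUM(m.hire_year)=2020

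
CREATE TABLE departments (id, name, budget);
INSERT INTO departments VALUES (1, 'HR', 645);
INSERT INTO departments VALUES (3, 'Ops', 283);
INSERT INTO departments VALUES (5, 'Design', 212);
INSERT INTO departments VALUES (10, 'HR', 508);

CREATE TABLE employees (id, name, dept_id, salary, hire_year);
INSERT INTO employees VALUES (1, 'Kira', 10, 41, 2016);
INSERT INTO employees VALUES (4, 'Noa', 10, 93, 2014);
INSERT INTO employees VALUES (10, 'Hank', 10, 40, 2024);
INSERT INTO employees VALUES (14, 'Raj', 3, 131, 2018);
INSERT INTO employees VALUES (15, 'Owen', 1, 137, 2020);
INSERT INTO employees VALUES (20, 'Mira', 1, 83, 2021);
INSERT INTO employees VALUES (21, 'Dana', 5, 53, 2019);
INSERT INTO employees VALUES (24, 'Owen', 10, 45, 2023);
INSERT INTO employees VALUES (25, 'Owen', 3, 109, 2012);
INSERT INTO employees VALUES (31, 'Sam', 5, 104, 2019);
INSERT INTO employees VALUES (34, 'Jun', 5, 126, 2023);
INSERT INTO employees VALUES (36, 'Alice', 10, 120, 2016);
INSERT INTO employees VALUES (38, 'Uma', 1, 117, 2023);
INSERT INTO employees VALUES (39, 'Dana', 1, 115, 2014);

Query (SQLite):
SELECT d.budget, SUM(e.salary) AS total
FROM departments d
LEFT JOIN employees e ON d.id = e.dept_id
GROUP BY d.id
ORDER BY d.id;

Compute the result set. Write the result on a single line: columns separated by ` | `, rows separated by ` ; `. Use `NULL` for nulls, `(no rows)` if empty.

645 | 452 ; 283 | 240 ; 212 | 283 ; 508 | 339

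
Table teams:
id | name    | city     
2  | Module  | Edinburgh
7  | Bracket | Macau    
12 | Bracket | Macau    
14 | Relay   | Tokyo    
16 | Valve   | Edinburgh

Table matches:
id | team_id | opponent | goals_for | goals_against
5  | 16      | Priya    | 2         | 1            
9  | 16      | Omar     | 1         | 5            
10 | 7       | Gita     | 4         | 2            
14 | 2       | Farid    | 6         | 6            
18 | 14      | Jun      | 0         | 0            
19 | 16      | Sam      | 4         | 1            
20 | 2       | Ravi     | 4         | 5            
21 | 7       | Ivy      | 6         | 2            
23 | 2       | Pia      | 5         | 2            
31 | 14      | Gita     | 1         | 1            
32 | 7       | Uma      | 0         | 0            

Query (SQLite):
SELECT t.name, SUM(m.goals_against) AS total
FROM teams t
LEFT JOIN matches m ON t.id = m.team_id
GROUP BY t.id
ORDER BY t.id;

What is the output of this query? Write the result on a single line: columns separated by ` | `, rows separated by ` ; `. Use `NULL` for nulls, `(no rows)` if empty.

Module | 13 ; Bracket | 4 ; Bracket | NULL ; Relay | 1 ; Valve | 7

LEFT JOIN keeps every teams row; unmatched ones get NULL for matches columns.
Group by teams.id and compute SUM(m.goals_against). SUM over an all-NULL group is NULL.
  2: ids {14, 20, 23} → SUM(m.goals_against)=13
  7: ids {10, 21, 32} → SUM(m.goals_against)=4
  12: ids {—} → SUM(m.goals_against)=NULL
  14: ids {18, 31} → SUM(m.goals_against)=1
  16: ids {5, 9, 19} → SUM(m.goals_against)=7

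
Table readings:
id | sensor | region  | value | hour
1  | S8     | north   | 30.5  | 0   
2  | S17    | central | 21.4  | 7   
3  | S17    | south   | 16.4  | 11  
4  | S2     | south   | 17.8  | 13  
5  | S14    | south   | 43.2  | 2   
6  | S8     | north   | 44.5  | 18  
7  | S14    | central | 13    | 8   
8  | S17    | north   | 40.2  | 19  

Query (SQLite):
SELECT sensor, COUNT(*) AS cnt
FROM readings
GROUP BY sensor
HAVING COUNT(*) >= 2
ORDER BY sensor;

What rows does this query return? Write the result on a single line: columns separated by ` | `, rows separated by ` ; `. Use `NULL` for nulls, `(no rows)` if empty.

Partition readings by sensor; compute COUNT(*) within each group.
HAVING: keep groups with count ≥ 2.
  S14: ids {5, 7} → COUNT(*)=2
  S17: ids {2, 3, 8} → COUNT(*)=3
  S2: ids {4} → COUNT(*)=1
  S8: ids {1, 6} → COUNT(*)=2

S14 | 2 ; S17 | 3 ; S8 | 2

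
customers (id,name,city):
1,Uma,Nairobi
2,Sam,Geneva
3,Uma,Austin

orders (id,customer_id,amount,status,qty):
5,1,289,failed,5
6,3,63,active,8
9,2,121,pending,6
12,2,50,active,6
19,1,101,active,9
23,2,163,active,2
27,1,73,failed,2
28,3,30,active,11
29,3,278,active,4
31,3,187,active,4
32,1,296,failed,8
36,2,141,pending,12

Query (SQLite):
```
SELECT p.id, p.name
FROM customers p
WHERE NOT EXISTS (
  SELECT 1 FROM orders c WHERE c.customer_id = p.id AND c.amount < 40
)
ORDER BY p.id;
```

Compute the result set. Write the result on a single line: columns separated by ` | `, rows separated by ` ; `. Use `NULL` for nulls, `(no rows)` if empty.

1 | Uma ; 2 | Sam

For each customers row, check whether any orders with matching customer_id has amount < 40.
Keep rows where that is false.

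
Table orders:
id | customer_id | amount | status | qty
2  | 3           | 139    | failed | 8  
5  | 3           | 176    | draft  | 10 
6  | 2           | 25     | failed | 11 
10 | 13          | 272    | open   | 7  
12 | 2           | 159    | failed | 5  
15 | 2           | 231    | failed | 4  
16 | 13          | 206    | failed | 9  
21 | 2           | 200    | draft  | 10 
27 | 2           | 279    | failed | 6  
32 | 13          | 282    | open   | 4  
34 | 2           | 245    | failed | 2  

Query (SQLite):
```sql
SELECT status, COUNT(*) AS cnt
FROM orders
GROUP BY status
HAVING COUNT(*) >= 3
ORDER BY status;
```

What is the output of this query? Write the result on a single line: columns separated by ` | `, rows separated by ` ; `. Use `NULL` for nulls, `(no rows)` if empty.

failed | 7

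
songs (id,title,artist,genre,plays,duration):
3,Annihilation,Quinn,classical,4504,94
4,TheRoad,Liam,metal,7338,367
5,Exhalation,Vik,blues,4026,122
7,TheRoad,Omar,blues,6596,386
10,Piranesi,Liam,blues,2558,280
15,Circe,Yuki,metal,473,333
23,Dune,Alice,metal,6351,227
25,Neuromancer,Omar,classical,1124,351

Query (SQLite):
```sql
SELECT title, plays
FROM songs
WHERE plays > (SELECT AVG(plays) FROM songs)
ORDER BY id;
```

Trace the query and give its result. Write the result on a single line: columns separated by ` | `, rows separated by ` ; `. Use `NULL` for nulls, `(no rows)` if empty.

Scalar subquery: AVG(plays) over all songs rows = 4121.25.
Keep rows where plays > that value.

Annihilation | 4504 ; TheRoad | 7338 ; TheRoad | 6596 ; Dune | 6351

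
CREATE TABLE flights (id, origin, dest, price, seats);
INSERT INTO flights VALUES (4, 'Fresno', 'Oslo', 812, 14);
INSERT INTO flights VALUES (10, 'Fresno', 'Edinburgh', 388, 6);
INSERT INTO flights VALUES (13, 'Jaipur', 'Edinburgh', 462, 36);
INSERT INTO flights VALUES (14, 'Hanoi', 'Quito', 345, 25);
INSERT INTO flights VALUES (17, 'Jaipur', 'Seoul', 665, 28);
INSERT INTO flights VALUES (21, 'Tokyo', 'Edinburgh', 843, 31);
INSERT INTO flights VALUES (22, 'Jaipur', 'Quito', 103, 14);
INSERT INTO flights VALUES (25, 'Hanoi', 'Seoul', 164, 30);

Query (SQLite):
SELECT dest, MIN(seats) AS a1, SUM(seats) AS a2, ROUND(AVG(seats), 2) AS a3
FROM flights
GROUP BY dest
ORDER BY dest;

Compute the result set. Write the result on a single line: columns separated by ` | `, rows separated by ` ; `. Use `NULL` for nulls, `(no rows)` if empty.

Edinburgh | 6 | 73 | 24.33 ; Oslo | 14 | 14 | 14 ; Quito | 14 | 39 | 19.5 ; Seoul | 28 | 58 | 29

Group flights by dest.
Per group compute: MIN(seats), SUM(seats), ROUND(AVG(seats), 2).
  Edinburgh: ids {10, 13, 21} → MIN(seats)=6, SUM(seats)=73, ROUND(AVG(seats), 2)=24.33
  Oslo: ids {4} → MIN(seats)=14, SUM(seats)=14, ROUND(AVG(seats), 2)=14
  Quito: ids {14, 22} → MIN(seats)=14, SUM(seats)=39, ROUND(AVG(seats), 2)=19.5
  Seoul: ids {17, 25} → MIN(seats)=28, SUM(seats)=58, ROUND(AVG(seats), 2)=29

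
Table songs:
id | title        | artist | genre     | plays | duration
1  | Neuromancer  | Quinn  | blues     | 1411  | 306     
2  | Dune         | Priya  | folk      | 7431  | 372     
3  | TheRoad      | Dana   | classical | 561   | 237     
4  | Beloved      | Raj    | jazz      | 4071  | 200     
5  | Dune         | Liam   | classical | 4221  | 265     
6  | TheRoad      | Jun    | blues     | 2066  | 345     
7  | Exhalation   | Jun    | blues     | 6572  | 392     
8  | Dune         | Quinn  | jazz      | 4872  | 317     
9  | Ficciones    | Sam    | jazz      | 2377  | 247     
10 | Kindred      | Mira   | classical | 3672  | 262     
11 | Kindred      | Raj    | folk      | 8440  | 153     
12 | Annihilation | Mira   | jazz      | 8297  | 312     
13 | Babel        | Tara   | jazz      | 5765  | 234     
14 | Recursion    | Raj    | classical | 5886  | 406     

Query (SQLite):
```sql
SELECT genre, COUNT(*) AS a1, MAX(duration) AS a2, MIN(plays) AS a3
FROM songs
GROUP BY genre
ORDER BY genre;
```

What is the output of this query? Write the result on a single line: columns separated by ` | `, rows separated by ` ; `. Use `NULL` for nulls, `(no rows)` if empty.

blues | 3 | 392 | 1411 ; classical | 4 | 406 | 561 ; folk | 2 | 372 | 7431 ; jazz | 5 | 317 | 2377

Group songs by genre.
Per group compute: COUNT(*), MAX(duration), MIN(plays).
  blues: ids {1, 6, 7} → COUNT(*)=3, MAX(duration)=392, MIN(plays)=1411
  classical: ids {3, 5, 10, 14} → COUNT(*)=4, MAX(duration)=406, MIN(plays)=561
  folk: ids {2, 11} → COUNT(*)=2, MAX(duration)=372, MIN(plays)=7431
  jazz: ids {4, 8, 9, 12, 13} → COUNT(*)=5, MAX(duration)=317, MIN(plays)=2377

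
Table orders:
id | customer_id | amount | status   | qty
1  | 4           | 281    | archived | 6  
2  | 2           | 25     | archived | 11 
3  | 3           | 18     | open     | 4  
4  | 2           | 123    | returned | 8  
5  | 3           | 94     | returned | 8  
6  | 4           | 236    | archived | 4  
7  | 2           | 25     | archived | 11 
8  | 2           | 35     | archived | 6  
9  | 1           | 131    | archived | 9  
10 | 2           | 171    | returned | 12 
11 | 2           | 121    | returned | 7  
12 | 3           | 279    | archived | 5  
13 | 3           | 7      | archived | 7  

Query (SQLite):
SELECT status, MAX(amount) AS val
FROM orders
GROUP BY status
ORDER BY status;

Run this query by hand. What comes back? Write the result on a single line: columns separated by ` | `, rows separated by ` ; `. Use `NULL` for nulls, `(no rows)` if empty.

archived | 281 ; open | 18 ; returned | 171

Partition orders by status; compute MAX(amount) within each group.
  archived: ids {1, 2, 6, 7, 8, 9, 12, 13} → MAX(amount)=281
  open: ids {3} → MAX(amount)=18
  returned: ids {4, 5, 10, 11} → MAX(amount)=171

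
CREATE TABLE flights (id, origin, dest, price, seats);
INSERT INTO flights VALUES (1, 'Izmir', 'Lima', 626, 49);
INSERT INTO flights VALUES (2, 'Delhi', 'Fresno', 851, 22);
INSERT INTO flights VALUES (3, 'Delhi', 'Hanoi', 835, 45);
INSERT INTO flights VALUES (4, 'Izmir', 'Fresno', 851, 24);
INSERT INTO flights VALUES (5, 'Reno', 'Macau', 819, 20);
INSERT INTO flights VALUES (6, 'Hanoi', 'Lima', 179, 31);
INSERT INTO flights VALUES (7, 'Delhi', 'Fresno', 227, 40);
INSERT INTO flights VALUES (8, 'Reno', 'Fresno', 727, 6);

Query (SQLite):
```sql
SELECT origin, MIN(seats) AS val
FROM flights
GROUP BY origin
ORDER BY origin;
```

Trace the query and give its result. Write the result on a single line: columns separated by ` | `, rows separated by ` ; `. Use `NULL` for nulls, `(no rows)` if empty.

Partition flights by origin; compute MIN(seats) within each group.
  Delhi: ids {2, 3, 7} → MIN(seats)=22
  Hanoi: ids {6} → MIN(seats)=31
  Izmir: ids {1, 4} → MIN(seats)=24
  Reno: ids {5, 8} → MIN(seats)=6

Delhi | 22 ; Hanoi | 31 ; Izmir | 24 ; Reno | 6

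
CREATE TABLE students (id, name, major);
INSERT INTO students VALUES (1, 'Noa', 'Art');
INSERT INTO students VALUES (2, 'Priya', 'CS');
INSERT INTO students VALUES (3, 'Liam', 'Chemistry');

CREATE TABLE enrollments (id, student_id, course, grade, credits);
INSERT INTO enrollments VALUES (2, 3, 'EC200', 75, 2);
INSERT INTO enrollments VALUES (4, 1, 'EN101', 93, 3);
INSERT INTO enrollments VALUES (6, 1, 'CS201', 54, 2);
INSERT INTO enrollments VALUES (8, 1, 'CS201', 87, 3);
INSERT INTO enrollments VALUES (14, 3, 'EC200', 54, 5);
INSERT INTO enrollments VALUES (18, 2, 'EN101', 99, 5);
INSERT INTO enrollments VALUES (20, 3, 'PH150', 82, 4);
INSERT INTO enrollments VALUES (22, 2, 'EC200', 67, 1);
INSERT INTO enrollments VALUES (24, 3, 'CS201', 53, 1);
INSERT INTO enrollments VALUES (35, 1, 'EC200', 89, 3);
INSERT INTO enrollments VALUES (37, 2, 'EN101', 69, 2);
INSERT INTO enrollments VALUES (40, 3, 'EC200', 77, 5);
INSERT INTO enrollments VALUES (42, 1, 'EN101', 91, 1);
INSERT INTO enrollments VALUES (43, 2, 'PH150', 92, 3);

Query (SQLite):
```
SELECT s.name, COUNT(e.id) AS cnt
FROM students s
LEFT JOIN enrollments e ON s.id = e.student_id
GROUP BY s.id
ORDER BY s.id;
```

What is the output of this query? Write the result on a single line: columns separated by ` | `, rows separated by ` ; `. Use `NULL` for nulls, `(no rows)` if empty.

Noa | 5 ; Priya | 4 ; Liam | 5

LEFT JOIN keeps every students row; unmatched ones get NULL for enrollments columns.
Group by students.id and compute COUNT(e.id). COUNT(col) of an all-NULL group is 0.
  1: ids {4, 6, 8, 35, 42} → COUNT(e.id)=5
  2: ids {18, 22, 37, 43} → COUNT(e.id)=4
  3: ids {2, 14, 20, 24, 40} → COUNT(e.id)=5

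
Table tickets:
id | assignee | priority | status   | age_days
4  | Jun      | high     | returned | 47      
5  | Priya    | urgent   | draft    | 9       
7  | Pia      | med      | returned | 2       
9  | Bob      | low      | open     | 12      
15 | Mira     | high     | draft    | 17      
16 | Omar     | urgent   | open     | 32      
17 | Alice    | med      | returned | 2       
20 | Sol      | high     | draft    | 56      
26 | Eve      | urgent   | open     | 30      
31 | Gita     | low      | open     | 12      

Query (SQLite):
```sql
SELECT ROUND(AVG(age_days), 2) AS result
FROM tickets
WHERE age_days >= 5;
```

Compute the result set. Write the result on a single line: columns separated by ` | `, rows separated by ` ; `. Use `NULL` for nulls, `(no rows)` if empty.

Rows where age_days >= 5 → age_days values: [47, 9, 12, 17, 32, 56, 30, 12].
AVG = 215 / 8 (rounded to 2 dp).

26.88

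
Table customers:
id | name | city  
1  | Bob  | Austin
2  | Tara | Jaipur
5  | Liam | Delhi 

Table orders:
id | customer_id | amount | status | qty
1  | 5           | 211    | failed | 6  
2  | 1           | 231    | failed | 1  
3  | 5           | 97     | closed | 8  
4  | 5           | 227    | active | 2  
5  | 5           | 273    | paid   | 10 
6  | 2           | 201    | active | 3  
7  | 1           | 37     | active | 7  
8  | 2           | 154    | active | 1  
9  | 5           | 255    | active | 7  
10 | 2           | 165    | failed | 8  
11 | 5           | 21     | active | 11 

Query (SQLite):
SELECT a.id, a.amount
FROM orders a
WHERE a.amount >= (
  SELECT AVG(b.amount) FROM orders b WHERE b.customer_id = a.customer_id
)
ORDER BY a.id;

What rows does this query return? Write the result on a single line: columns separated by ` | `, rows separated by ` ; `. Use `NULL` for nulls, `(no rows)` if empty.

1 | 211 ; 2 | 231 ; 4 | 227 ; 5 | 273 ; 6 | 201 ; 9 | 255

For each orders row a, compute AVG(amount) over rows sharing a.customer_id.
Keep row a if a.amount >= that per-group AVG.
  customer_id=1: AVG(amount) = 134.0
  customer_id=2: AVG(amount) = 173.333333
  customer_id=5: AVG(amount) = 180.666667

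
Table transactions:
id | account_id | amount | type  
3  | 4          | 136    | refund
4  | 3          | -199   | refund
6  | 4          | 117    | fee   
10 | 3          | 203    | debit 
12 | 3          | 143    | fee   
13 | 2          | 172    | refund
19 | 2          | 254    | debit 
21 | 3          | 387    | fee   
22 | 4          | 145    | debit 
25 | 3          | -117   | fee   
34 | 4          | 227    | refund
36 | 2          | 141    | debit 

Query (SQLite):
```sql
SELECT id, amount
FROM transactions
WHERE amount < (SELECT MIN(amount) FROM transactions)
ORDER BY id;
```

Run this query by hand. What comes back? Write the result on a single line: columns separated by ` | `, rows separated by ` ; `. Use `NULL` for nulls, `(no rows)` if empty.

Scalar subquery: MIN(amount) over all transactions rows = -199.
Keep rows where amount < that value.

(no rows)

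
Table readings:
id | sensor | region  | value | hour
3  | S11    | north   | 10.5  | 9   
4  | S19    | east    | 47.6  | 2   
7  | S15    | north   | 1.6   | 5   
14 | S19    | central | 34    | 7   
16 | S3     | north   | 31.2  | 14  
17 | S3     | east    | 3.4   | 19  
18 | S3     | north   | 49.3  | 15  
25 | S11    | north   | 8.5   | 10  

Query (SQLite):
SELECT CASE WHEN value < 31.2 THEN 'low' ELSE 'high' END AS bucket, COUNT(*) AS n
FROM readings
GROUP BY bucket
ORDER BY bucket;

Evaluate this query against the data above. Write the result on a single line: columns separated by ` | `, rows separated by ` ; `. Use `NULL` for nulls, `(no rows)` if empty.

Bucket rows by value < 31.2 → 'low' else 'high'; count each bucket.

high | 4 ; low | 4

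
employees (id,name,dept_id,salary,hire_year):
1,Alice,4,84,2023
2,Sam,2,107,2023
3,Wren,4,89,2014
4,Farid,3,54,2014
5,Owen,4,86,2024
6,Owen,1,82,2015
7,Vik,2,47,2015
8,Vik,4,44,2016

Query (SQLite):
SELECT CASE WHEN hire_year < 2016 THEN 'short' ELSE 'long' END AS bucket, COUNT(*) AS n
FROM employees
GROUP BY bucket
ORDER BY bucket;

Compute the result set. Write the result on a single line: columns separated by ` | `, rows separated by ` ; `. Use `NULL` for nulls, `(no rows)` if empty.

Bucket rows by hire_year < 2016 → 'short' else 'long'; count each bucket.

long | 4 ; short | 4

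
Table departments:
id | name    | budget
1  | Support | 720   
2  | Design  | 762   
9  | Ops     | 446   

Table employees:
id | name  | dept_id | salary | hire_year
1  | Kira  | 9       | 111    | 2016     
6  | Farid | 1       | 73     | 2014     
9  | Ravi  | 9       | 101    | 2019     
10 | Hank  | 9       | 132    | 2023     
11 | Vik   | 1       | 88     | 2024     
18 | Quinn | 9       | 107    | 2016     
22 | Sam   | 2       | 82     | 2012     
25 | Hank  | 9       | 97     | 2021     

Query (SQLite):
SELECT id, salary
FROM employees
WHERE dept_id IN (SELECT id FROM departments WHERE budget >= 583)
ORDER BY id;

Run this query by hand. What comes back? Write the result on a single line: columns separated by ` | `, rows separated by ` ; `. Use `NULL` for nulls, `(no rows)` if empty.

Inner query: departments.id where budget >= 583.
Outer: keep employees rows whose dept_id is in that set.
Inner query → {1, 2}

6 | 73 ; 11 | 88 ; 22 | 82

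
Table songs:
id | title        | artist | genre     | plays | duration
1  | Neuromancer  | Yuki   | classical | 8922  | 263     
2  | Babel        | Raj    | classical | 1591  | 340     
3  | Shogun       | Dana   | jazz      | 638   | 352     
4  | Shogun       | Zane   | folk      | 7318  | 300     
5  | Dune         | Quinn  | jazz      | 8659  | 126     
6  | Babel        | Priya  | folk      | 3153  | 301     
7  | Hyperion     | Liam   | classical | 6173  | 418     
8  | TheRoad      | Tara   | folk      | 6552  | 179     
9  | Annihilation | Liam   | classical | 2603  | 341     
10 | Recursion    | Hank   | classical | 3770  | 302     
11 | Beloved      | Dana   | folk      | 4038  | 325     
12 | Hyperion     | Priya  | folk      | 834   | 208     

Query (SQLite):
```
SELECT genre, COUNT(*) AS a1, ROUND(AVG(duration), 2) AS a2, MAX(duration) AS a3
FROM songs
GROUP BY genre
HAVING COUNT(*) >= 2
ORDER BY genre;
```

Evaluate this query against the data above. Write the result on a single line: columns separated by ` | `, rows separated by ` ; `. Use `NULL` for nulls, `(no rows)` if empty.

Group songs by genre.
Per group compute: COUNT(*), ROUND(AVG(duration), 2), MAX(duration).
HAVING: drop groups with fewer than 2 rows.
  classical: ids {1, 2, 7, 9, 10} → COUNT(*)=5, ROUND(AVG(duration), 2)=332.8, MAX(duration)=418
  folk: ids {4, 6, 8, 11, 12} → COUNT(*)=5, ROUND(AVG(duration), 2)=262.6, MAX(duration)=325
  jazz: ids {3, 5} → COUNT(*)=2, ROUND(AVG(duration), 2)=239, MAX(duration)=352

classical | 5 | 332.8 | 418 ; folk | 5 | 262.6 | 325 ; jazz | 2 | 239 | 352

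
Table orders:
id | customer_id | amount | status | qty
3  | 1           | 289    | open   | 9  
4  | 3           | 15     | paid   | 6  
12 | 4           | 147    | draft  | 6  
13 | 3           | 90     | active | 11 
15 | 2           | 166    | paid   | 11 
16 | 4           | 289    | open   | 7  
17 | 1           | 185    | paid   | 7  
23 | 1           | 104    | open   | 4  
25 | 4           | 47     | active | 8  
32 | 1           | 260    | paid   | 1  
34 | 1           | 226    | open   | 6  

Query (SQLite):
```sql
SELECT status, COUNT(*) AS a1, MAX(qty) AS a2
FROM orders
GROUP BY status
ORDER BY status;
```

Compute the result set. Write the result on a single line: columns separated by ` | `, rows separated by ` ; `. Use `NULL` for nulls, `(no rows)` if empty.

Group orders by status.
Per group compute: COUNT(*), MAX(qty).
  active: ids {13, 25} → COUNT(*)=2, MAX(qty)=11
  draft: ids {12} → COUNT(*)=1, MAX(qty)=6
  open: ids {3, 16, 23, 34} → COUNT(*)=4, MAX(qty)=9
  paid: ids {4, 15, 17, 32} → COUNT(*)=4, MAX(qty)=11

active | 2 | 11 ; draft | 1 | 6 ; open | 4 | 9 ; paid | 4 | 11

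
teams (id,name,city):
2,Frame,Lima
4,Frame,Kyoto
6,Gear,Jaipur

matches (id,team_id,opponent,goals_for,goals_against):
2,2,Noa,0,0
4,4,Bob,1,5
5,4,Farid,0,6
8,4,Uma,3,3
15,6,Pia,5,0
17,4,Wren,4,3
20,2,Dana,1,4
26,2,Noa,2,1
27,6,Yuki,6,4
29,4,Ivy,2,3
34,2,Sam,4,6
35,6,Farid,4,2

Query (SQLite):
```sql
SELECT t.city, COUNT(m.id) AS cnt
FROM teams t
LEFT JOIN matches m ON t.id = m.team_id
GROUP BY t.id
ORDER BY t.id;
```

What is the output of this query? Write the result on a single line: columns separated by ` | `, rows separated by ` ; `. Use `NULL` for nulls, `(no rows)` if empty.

LEFT JOIN keeps every teams row; unmatched ones get NULL for matches columns.
Group by teams.id and compute COUNT(m.id). COUNT(col) of an all-NULL group is 0.
  2: ids {2, 20, 26, 34} → COUNT(m.id)=4
  4: ids {4, 5, 8, 17, 29} → COUNT(m.id)=5
  6: ids {15, 27, 35} → COUNT(m.id)=3

Lima | 4 ; Kyoto | 5 ; Jaipur | 3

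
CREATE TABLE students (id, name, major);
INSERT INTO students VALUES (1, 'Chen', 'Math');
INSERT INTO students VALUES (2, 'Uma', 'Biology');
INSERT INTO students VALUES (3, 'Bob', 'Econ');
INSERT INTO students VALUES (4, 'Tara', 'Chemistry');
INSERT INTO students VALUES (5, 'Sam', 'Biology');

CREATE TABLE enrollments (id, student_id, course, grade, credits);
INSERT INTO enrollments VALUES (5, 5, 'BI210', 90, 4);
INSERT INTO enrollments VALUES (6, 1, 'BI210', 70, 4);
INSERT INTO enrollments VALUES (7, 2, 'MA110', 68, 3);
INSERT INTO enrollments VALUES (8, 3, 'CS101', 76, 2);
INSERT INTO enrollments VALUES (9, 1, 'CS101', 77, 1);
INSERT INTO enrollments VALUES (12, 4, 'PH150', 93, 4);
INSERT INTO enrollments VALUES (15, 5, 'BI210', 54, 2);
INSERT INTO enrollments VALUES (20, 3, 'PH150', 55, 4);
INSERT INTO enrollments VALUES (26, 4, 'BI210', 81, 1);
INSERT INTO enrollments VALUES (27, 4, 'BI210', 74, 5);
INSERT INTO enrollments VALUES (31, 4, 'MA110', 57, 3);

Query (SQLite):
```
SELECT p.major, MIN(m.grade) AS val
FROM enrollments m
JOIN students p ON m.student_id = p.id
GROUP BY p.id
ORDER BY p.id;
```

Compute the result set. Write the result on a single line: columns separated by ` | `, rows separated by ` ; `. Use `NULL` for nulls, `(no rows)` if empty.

Join each enrollments row to its students via student_id.
Group joined rows by students.id; compute MIN(m.grade) per group.
  1: ids {6, 9} → MIN(m.grade)=70
  2: ids {7} → MIN(m.grade)=68
  3: ids {8, 20} → MIN(m.grade)=55
  4: ids {12, 26, 27, 31} → MIN(m.grade)=57
  5: ids {5, 15} → MIN(m.grade)=54

Math | 70 ; Biology | 68 ; Econ | 55 ; Chemistry | 57 ; Biology | 54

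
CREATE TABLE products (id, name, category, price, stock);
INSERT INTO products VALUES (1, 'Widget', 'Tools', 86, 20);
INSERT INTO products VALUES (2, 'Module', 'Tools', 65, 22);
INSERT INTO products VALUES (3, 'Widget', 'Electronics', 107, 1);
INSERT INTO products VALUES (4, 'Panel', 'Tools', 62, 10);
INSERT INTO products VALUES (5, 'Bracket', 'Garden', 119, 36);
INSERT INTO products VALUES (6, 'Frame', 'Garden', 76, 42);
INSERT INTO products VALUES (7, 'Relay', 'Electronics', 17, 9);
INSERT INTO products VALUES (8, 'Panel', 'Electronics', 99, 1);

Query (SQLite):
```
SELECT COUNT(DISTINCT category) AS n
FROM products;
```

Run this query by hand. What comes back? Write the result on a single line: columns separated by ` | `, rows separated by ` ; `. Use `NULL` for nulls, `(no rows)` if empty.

Count distinct non-NULL category values.

3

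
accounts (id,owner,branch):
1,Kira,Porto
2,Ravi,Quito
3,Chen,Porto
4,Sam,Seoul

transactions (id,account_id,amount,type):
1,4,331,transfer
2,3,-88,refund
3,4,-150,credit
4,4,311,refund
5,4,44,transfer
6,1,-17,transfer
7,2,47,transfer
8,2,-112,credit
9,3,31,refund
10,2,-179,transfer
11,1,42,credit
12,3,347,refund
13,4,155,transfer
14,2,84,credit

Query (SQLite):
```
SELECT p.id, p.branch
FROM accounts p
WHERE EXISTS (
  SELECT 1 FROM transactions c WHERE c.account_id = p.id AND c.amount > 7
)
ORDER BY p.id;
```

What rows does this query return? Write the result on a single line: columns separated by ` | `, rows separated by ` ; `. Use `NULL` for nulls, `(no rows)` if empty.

For each accounts row, check whether any transactions with matching account_id has amount > 7.
Keep rows where that is true.

1 | Porto ; 2 | Quito ; 3 | Porto ; 4 | Seoul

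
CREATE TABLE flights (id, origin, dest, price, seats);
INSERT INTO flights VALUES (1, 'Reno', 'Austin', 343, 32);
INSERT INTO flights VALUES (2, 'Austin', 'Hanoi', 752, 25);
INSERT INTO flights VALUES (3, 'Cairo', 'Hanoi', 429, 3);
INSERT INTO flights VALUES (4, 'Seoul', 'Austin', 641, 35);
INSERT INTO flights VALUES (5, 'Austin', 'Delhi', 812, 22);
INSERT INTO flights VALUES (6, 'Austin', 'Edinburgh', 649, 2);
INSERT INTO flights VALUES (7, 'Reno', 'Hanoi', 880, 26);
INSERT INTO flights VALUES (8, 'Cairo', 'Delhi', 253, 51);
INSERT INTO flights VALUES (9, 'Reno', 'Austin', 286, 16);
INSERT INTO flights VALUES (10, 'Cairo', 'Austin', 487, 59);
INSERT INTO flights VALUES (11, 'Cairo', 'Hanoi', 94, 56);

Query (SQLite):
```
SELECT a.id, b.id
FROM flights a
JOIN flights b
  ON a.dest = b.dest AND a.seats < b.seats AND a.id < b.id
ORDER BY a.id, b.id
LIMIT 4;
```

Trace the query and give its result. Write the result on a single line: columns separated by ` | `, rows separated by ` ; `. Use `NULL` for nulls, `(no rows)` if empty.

1 | 4 ; 1 | 10 ; 2 | 7 ; 2 | 11

Pairs (a,b) with same dest, a.seats < b.seats, a.id < b.id.
dest groups: Austin:{1,4,9,10} Delhi:{5,8} Edinburgh:{6} Hanoi:{2,3,7,11}
Ordered by (a.id, b.id); first 4.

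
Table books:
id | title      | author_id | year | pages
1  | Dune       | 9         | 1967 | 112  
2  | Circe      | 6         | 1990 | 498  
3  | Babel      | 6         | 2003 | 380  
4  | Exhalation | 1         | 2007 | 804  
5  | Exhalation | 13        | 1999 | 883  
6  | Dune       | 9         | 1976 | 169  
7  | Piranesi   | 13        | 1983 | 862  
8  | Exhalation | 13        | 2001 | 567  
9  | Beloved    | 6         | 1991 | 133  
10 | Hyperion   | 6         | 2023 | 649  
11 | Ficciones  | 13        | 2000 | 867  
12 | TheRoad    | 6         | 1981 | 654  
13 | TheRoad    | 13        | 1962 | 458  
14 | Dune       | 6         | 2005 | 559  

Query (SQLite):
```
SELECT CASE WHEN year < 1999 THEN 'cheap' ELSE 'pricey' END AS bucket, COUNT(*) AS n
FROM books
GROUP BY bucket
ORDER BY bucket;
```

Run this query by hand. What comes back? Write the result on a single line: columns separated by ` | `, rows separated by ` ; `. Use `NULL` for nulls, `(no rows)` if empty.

cheap | 7 ; pricey | 7

Bucket rows by year < 1999 → 'cheap' else 'pricey'; count each bucket.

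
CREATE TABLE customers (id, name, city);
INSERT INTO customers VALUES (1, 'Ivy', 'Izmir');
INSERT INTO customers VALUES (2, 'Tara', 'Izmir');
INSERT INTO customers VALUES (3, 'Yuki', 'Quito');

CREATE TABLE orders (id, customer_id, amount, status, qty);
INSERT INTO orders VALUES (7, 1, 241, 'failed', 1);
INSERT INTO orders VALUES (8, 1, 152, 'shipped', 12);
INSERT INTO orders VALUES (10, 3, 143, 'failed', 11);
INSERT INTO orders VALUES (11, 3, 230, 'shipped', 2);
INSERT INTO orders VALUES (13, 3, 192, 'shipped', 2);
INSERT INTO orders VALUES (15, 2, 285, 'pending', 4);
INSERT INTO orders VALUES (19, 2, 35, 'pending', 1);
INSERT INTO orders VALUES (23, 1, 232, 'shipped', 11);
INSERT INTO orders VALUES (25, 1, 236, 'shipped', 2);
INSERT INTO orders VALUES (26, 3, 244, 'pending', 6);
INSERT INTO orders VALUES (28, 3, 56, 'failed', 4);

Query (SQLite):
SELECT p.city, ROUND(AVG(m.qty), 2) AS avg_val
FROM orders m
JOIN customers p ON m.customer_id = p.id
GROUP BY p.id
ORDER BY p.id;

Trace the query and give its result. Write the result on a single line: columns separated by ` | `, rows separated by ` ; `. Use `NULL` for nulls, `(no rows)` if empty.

Join each orders row to its customers via customer_id.
Group joined rows by customers.id; compute ROUND(AVG(m.qty), 2) per group.
  1: ids {7, 8, 23, 25} → ROUND(AVG(m.qty), 2)=6.5
  2: ids {15, 19} → ROUND(AVG(m.qty), 2)=2.5
  3: ids {10, 11, 13, 26, 28} → ROUND(AVG(m.qty), 2)=5

Izmir | 6.5 ; Izmir | 2.5 ; Quito | 5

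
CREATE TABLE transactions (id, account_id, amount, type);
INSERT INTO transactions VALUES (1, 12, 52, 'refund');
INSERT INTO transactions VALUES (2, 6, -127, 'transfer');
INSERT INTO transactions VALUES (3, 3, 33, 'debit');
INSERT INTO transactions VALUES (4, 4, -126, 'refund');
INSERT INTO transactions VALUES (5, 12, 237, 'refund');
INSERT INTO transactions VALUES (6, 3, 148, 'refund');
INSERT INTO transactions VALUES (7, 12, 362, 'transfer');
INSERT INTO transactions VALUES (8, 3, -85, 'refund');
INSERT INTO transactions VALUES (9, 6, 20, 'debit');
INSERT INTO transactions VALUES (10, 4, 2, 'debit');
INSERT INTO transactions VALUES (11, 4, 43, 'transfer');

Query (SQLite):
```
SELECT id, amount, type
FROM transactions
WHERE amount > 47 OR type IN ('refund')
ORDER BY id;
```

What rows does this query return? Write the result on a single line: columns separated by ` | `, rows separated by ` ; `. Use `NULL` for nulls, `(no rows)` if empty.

1 | 52 | refund ; 4 | -126 | refund ; 5 | 237 | refund ; 6 | 148 | refund ; 7 | 362 | transfer ; 8 | -85 | refund

amount > 47: ids {1, 5, 6, 7}
type IN ('refund'): ids {1, 4, 5, 6, 8}
Combine with OR.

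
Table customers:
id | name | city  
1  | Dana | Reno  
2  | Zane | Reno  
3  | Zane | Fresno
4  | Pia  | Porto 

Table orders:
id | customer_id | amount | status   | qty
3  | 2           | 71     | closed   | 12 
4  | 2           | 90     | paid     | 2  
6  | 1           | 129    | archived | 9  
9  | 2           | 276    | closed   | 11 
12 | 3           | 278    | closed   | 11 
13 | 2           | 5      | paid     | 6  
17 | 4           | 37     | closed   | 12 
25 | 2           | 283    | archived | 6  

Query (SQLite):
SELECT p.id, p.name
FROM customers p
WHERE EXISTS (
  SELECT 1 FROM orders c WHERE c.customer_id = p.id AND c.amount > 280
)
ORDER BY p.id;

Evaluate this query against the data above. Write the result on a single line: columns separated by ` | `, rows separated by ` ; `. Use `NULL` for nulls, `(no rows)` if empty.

For each customers row, check whether any orders with matching customer_id has amount > 280.
Keep rows where that is true.

2 | Zane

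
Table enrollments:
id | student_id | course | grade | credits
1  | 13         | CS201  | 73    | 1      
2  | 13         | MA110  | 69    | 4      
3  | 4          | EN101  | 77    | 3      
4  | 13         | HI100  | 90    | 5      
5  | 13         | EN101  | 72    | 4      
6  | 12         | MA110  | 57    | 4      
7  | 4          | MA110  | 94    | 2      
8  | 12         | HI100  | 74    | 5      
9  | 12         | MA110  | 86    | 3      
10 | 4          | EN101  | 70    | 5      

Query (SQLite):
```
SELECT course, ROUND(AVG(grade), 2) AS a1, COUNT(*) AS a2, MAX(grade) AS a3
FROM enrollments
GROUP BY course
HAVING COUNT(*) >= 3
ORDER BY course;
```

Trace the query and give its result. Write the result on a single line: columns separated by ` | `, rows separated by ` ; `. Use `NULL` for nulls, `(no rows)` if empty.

EN101 | 73 | 3 | 77 ; MA110 | 76.5 | 4 | 94

Group enrollments by course.
Per group compute: ROUND(AVG(grade), 2), COUNT(*), MAX(grade).
HAVING: drop groups with fewer than 3 rows.
  CS201: ids {1} → ROUND(AVG(grade), 2)=73, COUNT(*)=1, MAX(grade)=73
  EN101: ids {3, 5, 10} → ROUND(AVG(grade), 2)=73, COUNT(*)=3, MAX(grade)=77
  HI100: ids {4, 8} → ROUND(AVG(grade), 2)=82, COUNT(*)=2, MAX(grade)=90
  MA110: ids {2, 6, 7, 9} → ROUND(AVG(grade), 2)=76.5, COUNT(*)=4, MAX(grade)=94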